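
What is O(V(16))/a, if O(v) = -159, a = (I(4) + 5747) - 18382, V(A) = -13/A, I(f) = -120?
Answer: 159/12755 ≈ 0.012466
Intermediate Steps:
a = -12755 (a = (-120 + 5747) - 18382 = 5627 - 18382 = -12755)
O(V(16))/a = -159/(-12755) = -159*(-1/12755) = 159/12755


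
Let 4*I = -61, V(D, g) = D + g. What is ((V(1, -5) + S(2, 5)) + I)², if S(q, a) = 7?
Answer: 2401/16 ≈ 150.06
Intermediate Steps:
I = -61/4 (I = (¼)*(-61) = -61/4 ≈ -15.250)
((V(1, -5) + S(2, 5)) + I)² = (((1 - 5) + 7) - 61/4)² = ((-4 + 7) - 61/4)² = (3 - 61/4)² = (-49/4)² = 2401/16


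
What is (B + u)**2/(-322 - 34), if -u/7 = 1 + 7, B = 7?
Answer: -2401/356 ≈ -6.7444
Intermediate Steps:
u = -56 (u = -7*(1 + 7) = -7*8 = -56)
(B + u)**2/(-322 - 34) = (7 - 56)**2/(-322 - 34) = (-49)**2/(-356) = 2401*(-1/356) = -2401/356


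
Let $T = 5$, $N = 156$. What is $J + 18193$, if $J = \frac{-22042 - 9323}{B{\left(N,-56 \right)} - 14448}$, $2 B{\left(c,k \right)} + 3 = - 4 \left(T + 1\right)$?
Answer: $\frac{175419623}{9641} \approx 18195.0$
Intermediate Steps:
$B{\left(c,k \right)} = - \frac{27}{2}$ ($B{\left(c,k \right)} = - \frac{3}{2} + \frac{\left(-4\right) \left(5 + 1\right)}{2} = - \frac{3}{2} + \frac{\left(-4\right) 6}{2} = - \frac{3}{2} + \frac{1}{2} \left(-24\right) = - \frac{3}{2} - 12 = - \frac{27}{2}$)
$J = \frac{20910}{9641}$ ($J = \frac{-22042 - 9323}{- \frac{27}{2} - 14448} = - \frac{31365}{- \frac{28923}{2}} = \left(-31365\right) \left(- \frac{2}{28923}\right) = \frac{20910}{9641} \approx 2.1689$)
$J + 18193 = \frac{20910}{9641} + 18193 = \frac{175419623}{9641}$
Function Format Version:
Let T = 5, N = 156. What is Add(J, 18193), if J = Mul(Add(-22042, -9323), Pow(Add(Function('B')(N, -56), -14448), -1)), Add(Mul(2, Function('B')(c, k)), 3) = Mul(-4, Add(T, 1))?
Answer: Rational(175419623, 9641) ≈ 18195.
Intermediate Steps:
Function('B')(c, k) = Rational(-27, 2) (Function('B')(c, k) = Add(Rational(-3, 2), Mul(Rational(1, 2), Mul(-4, Add(5, 1)))) = Add(Rational(-3, 2), Mul(Rational(1, 2), Mul(-4, 6))) = Add(Rational(-3, 2), Mul(Rational(1, 2), -24)) = Add(Rational(-3, 2), -12) = Rational(-27, 2))
J = Rational(20910, 9641) (J = Mul(Add(-22042, -9323), Pow(Add(Rational(-27, 2), -14448), -1)) = Mul(-31365, Pow(Rational(-28923, 2), -1)) = Mul(-31365, Rational(-2, 28923)) = Rational(20910, 9641) ≈ 2.1689)
Add(J, 18193) = Add(Rational(20910, 9641), 18193) = Rational(175419623, 9641)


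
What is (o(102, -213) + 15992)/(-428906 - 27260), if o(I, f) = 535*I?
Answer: -35281/228083 ≈ -0.15469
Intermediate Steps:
(o(102, -213) + 15992)/(-428906 - 27260) = (535*102 + 15992)/(-428906 - 27260) = (54570 + 15992)/(-456166) = 70562*(-1/456166) = -35281/228083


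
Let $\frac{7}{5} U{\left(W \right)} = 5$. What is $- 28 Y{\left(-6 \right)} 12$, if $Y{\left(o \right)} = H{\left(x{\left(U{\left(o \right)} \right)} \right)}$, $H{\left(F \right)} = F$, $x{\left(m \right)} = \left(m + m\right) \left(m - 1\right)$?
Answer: $- \frac{43200}{7} \approx -6171.4$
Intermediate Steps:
$U{\left(W \right)} = \frac{25}{7}$ ($U{\left(W \right)} = \frac{5}{7} \cdot 5 = \frac{25}{7}$)
$x{\left(m \right)} = 2 m \left(-1 + m\right)$
$Y{\left(o \right)} = \frac{900}{49}$ ($Y{\left(o \right)} = 2 \cdot \frac{25}{7} \left(-1 + \frac{25}{7}\right) = 2 \cdot \frac{25}{7} \cdot \frac{18}{7} = \frac{900}{49}$)
$- 28 Y{\left(-6 \right)} 12 = \left(-28\right) \frac{900}{49} \cdot 12 = \left(- \frac{3600}{7}\right) 12 = - \frac{43200}{7}$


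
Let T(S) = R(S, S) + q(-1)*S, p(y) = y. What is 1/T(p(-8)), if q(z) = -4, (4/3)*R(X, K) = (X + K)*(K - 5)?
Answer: 1/188 ≈ 0.0053191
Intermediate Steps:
R(X, K) = 3*(-5 + K)*(K + X)/4 (R(X, K) = 3*((X + K)*(K - 5))/4 = 3*((K + X)*(-5 + K))/4 = 3*((-5 + K)*(K + X))/4 = 3*(-5 + K)*(K + X)/4)
T(S) = -23*S/2 + 3*S²/2 (T(S) = (-15*S/4 - 15*S/4 + 3*S²/4 + 3*S*S/4) - 4*S = (-15*S/4 - 15*S/4 + 3*S²/4 + 3*S²/4) - 4*S = (-15*S/2 + 3*S²/2) - 4*S = -23*S/2 + 3*S²/2)
1/T(p(-8)) = 1/((½)*(-8)*(-23 + 3*(-8))) = 1/((½)*(-8)*(-23 - 24)) = 1/((½)*(-8)*(-47)) = 1/188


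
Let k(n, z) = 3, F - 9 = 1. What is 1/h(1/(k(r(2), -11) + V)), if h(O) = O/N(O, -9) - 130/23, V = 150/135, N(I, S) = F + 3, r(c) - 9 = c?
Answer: -11063/62323 ≈ -0.17751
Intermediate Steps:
F = 10 (F = 9 + 1 = 10)
r(c) = 9 + c
N(I, S) = 13 (N(I, S) = 10 + 3 = 13)
V = 10/9 (V = 150*(1/135) = 10/9 ≈ 1.1111)
h(O) = -130/23 + O/13 (h(O) = O/13 - 130/23 = -130/23 + O/13)
1/h(1/(k(r(2), -11) + V)) = 1/(-130/23 + 1/(13*(3 + 10/9))) = 1/(-130/23 + 1/(13*(37/9))) = 1/(-130/23 + (1/13)*(9/37)) = 1/(-130/23 + 9/481) = 1/(-62323/11063) = -11063/62323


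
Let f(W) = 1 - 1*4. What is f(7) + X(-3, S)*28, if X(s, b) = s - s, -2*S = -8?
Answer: -3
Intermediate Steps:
S = 4 (S = -1/2*(-8) = 4)
X(s, b) = 0
f(W) = -3 (f(W) = 1 - 4 = -3)
f(7) + X(-3, S)*28 = -3 + 0*28 = -3 + 0 = -3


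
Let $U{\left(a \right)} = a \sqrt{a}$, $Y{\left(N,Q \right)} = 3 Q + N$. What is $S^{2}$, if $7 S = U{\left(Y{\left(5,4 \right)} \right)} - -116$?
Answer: $\frac{18369}{49} + \frac{3944 \sqrt{17}}{49} \approx 706.75$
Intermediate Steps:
$Y{\left(N,Q \right)} = N + 3 Q$
$U{\left(a \right)} = a^{\frac{3}{2}}$
$S = \frac{116}{7} + \frac{17 \sqrt{17}}{7}$ ($S = \frac{\left(5 + 3 \cdot 4\right)^{\frac{3}{2}} - -116}{7} = \frac{\left(5 + 12\right)^{\frac{3}{2}} + 116}{7} = \frac{17^{\frac{3}{2}} + 116}{7} = \frac{17 \sqrt{17} + 116}{7} = \frac{116 + 17 \sqrt{17}}{7} = \frac{116}{7} + \frac{17 \sqrt{17}}{7} \approx 26.585$)
$S^{2} = \left(\frac{116}{7} + \frac{17 \sqrt{17}}{7}\right)^{2}$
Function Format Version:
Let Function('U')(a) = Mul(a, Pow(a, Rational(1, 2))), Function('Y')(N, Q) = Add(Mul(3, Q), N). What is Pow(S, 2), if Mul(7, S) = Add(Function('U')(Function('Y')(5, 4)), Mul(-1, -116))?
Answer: Add(Rational(18369, 49), Mul(Rational(3944, 49), Pow(17, Rational(1, 2)))) ≈ 706.75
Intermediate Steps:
Function('Y')(N, Q) = Add(N, Mul(3, Q))
Function('U')(a) = Pow(a, Rational(3, 2))
S = Add(Rational(116, 7), Mul(Rational(17, 7), Pow(17, Rational(1, 2)))) (S = Mul(Rational(1, 7), Add(Pow(Add(5, Mul(3, 4)), Rational(3, 2)), Mul(-1, -116))) = Mul(Rational(1, 7), Add(Pow(Add(5, 12), Rational(3, 2)), 116)) = Mul(Rational(1, 7), Add(Pow(17, Rational(3, 2)), 116)) = Mul(Rational(1, 7), Add(Mul(17, Pow(17, Rational(1, 2))), 116)) = Mul(Rational(1, 7), Add(116, Mul(17, Pow(17, Rational(1, 2))))) = Add(Rational(116, 7), Mul(Rational(17, 7), Pow(17, Rational(1, 2)))) ≈ 26.585)
Pow(S, 2) = Pow(Add(Rational(116, 7), Mul(Rational(17, 7), Pow(17, Rational(1, 2)))), 2)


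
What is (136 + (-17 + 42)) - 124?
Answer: 37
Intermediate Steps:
(136 + (-17 + 42)) - 124 = (136 + 25) - 124 = 161 - 124 = 37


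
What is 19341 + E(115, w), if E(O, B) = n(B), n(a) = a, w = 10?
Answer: 19351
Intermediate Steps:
E(O, B) = B
19341 + E(115, w) = 19341 + 10 = 19351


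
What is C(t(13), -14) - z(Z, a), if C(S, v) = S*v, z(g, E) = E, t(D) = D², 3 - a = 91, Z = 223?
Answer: -2278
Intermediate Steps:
a = -88 (a = 3 - 1*91 = 3 - 91 = -88)
C(t(13), -14) - z(Z, a) = 13²*(-14) - 1*(-88) = 169*(-14) + 88 = -2366 + 88 = -2278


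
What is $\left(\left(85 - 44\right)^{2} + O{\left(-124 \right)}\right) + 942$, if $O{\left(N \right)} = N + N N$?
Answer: $17875$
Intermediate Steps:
$O{\left(N \right)} = N + N^{2}$
$\left(\left(85 - 44\right)^{2} + O{\left(-124 \right)}\right) + 942 = \left(\left(85 - 44\right)^{2} - 124 \left(1 - 124\right)\right) + 942 = \left(41^{2} - -15252\right) + 942 = \left(1681 + 15252\right) + 942 = 16933 + 942 = 17875$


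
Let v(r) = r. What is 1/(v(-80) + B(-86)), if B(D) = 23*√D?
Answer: -40/25947 - 23*I*√86/51894 ≈ -0.0015416 - 0.0041102*I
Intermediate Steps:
1/(v(-80) + B(-86)) = 1/(-80 + 23*√(-86)) = 1/(-80 + 23*(I*√86)) = 1/(-80 + 23*I*√86)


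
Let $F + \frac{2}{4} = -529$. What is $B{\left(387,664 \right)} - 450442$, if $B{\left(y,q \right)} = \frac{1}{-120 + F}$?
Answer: $- \frac{585124160}{1299} \approx -4.5044 \cdot 10^{5}$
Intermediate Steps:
$F = - \frac{1059}{2}$ ($F = - \frac{1}{2} - 529 = - \frac{1059}{2} \approx -529.5$)
$B{\left(y,q \right)} = - \frac{2}{1299}$ ($B{\left(y,q \right)} = \frac{1}{-120 - \frac{1059}{2}} = \frac{1}{- \frac{1299}{2}} = - \frac{2}{1299}$)
$B{\left(387,664 \right)} - 450442 = - \frac{2}{1299} - 450442 = - \frac{585124160}{1299}$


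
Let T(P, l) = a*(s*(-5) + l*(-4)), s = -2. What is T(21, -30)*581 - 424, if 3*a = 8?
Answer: 602968/3 ≈ 2.0099e+5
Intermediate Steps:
a = 8/3 (a = (⅓)*8 = 8/3 ≈ 2.6667)
T(P, l) = 80/3 - 32*l/3 (T(P, l) = 8*(-2*(-5) + l*(-4))/3 = 8*(10 - 4*l)/3 = 80/3 - 32*l/3)
T(21, -30)*581 - 424 = (80/3 - 32/3*(-30))*581 - 424 = (80/3 + 320)*581 - 424 = (1040/3)*581 - 424 = 604240/3 - 424 = 602968/3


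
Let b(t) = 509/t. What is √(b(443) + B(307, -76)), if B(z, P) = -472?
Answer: I*√92404041/443 ≈ 21.699*I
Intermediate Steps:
√(b(443) + B(307, -76)) = √(509/443 - 472) = √(-208587/443) = I*√92404041/443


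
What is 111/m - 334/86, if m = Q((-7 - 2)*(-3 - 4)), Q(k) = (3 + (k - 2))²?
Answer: -679259/176128 ≈ -3.8566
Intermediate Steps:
Q(k) = (1 + k)² (Q(k) = (3 + (-2 + k))² = (1 + k)²)
m = 4096 (m = (1 + (-7 - 2)*(-3 - 4))² = (1 - 9*(-7))² = (1 + 63)² = 64² = 4096)
111/m - 334/86 = 111/4096 - 334/86 = 111*(1/4096) - 334*1/86 = 111/4096 - 167/43 = -679259/176128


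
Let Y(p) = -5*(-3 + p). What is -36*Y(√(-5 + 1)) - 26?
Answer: -566 + 360*I ≈ -566.0 + 360.0*I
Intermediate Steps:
Y(p) = 15 - 5*p
-36*Y(√(-5 + 1)) - 26 = -36*(15 - 5*√(-5 + 1)) - 26 = -36*(15 - 10*I) - 26 = (-540 + 360*I) - 26 = -566 + 360*I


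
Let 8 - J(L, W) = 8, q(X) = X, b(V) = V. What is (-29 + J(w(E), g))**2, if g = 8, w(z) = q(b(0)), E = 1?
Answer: 841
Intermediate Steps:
w(z) = 0
J(L, W) = 0 (J(L, W) = 8 - 1*8 = 8 - 8 = 0)
(-29 + J(w(E), g))**2 = (-29 + 0)**2 = (-29)**2 = 841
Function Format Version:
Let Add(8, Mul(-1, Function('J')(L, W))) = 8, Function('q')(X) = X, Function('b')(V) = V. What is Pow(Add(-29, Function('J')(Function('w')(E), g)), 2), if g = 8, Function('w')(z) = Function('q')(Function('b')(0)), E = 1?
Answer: 841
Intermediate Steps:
Function('w')(z) = 0
Function('J')(L, W) = 0 (Function('J')(L, W) = Add(8, Mul(-1, 8)) = Add(8, -8) = 0)
Pow(Add(-29, Function('J')(Function('w')(E), g)), 2) = Pow(Add(-29, 0), 2) = Pow(-29, 2) = 841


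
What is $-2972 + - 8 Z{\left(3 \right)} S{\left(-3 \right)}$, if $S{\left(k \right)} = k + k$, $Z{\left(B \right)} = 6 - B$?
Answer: $-2828$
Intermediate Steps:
$S{\left(k \right)} = 2 k$
$-2972 + - 8 Z{\left(3 \right)} S{\left(-3 \right)} = -2972 + - 8 \left(6 - 3\right) 2 \left(-3\right) = -2972 + - 8 \left(6 - 3\right) \left(-6\right) = -2972 + \left(-8\right) 3 \left(-6\right) = -2972 - -144 = -2972 + 144 = -2828$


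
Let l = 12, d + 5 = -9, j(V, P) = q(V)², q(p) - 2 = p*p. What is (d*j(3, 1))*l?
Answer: -20328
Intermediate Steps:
q(p) = 2 + p² (q(p) = 2 + p*p = 2 + p²)
j(V, P) = (2 + V²)²
d = -14 (d = -5 - 9 = -14)
(d*j(3, 1))*l = -14*(2 + 3²)²*12 = -14*(2 + 9)²*12 = -14*11²*12 = -14*121*12 = -1694*12 = -20328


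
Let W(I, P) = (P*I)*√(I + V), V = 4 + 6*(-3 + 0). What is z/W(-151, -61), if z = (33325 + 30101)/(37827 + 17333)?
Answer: -961*I*√165/1270196900 ≈ -9.7184e-6*I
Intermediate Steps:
V = -14 (V = 4 + 6*(-3) = 4 - 18 = -14)
W(I, P) = I*P*√(-14 + I) (W(I, P) = (P*I)*√(I - 14) = (I*P)*√(-14 + I) = I*P*√(-14 + I))
z = 31713/27580 (z = 63426/55160 = 63426*(1/55160) = 31713/27580 ≈ 1.1499)
z/W(-151, -61) = 31713/(27580*((-151*(-61)*√(-14 - 151)))) = 31713/(27580*((-151*(-61)*√(-165)))) = 31713/(27580*((-151*(-61)*I*√165))) = 31713/(27580*((9211*I*√165))) = 31713*(-I*√165/1519815)/27580 = -961*I*√165/1270196900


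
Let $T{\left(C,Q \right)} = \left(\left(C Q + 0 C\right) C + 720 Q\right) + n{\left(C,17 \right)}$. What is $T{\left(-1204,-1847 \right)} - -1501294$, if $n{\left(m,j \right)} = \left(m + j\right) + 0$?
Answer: $-2677270485$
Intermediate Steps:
$n{\left(m,j \right)} = j + m$ ($n{\left(m,j \right)} = \left(j + m\right) + 0 = j + m$)
$T{\left(C,Q \right)} = 17 + C + 720 Q + Q C^{2}$ ($T{\left(C,Q \right)} = \left(\left(C Q + 0 C\right) C + 720 Q\right) + \left(17 + C\right) = \left(\left(C Q + 0\right) C + 720 Q\right) + \left(17 + C\right) = \left(C Q C + 720 Q\right) + \left(17 + C\right) = \left(Q C^{2} + 720 Q\right) + \left(17 + C\right) = \left(720 Q + Q C^{2}\right) + \left(17 + C\right) = 17 + C + 720 Q + Q C^{2}$)
$T{\left(-1204,-1847 \right)} - -1501294 = \left(17 - 1204 + 720 \left(-1847\right) - 1847 \left(-1204\right)^{2}\right) - -1501294 = \left(17 - 1204 - 1329840 - 2677440752\right) + 1501294 = -2678771779 + 1501294 = -2677270485$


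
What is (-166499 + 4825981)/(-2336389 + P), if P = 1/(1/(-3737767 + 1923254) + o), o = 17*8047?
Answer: -1156593227902667052/579946804202233141 ≈ -1.9943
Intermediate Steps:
o = 136799
P = 1814513/248223563886 (P = 1/(1/(-3737767 + 1923254) + 136799) = 1/(1/(-1814513) + 136799) = 1/(-1/1814513 + 136799) = 1/(248223563886/1814513) = 1814513/248223563886 ≈ 7.3100e-6)
(-166499 + 4825981)/(-2336389 + P) = (-166499 + 4825981)/(-2336389 + 1814513/248223563886) = 4659482/(-579946804202233141/248223563886) = 4659482*(-248223563886/579946804202233141) = -1156593227902667052/579946804202233141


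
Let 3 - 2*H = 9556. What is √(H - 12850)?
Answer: 3*I*√7834/2 ≈ 132.76*I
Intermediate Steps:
H = -9553/2 (H = 3/2 - ½*9556 = 3/2 - 4778 = -9553/2 ≈ -4776.5)
√(H - 12850) = √(-9553/2 - 12850) = √(-35253/2) = 3*I*√7834/2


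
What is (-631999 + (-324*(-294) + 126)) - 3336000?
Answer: -3872617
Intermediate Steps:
(-631999 + (-324*(-294) + 126)) - 3336000 = (-631999 + (95256 + 126)) - 3336000 = (-631999 + 95382) - 3336000 = -536617 - 3336000 = -3872617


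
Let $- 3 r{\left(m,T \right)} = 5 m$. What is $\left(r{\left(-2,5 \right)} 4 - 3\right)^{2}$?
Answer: $\frac{961}{9} \approx 106.78$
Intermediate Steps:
$r{\left(m,T \right)} = - \frac{5 m}{3}$
$\left(r{\left(-2,5 \right)} 4 - 3\right)^{2} = \left(\left(- \frac{5}{3}\right) \left(-2\right) 4 - 3\right)^{2} = \left(\frac{10}{3} \cdot 4 - 3\right)^{2} = \left(\frac{40}{3} - 3\right)^{2} = \left(\frac{31}{3}\right)^{2} = \frac{961}{9}$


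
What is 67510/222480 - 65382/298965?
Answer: 187897993/2217124440 ≈ 0.084749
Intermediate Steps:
67510/222480 - 65382/298965 = 67510*(1/222480) - 65382*1/298965 = 6751/22248 - 21794/99655 = 187897993/2217124440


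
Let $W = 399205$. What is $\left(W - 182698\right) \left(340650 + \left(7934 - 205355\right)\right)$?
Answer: $31010081103$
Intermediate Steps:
$\left(W - 182698\right) \left(340650 + \left(7934 - 205355\right)\right) = \left(399205 - 182698\right) \left(340650 + \left(7934 - 205355\right)\right) = 216507 \left(340650 + \left(7934 - 205355\right)\right) = 216507 \left(340650 - 197421\right) = 216507 \cdot 143229 = 31010081103$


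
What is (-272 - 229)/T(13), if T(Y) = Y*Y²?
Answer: -501/2197 ≈ -0.22804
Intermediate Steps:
T(Y) = Y³
(-272 - 229)/T(13) = (-272 - 229)/(13³) = -501/2197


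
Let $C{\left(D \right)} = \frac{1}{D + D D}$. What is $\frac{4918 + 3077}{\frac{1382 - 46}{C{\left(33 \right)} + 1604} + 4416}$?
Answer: $\frac{4796171185}{2649641872} \approx 1.8101$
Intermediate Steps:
$C{\left(D \right)} = \frac{1}{D + D^{2}}$
$\frac{4918 + 3077}{\frac{1382 - 46}{C{\left(33 \right)} + 1604} + 4416} = \frac{4918 + 3077}{\frac{1382 - 46}{\frac{1}{33 \left(1 + 33\right)} + 1604} + 4416} = \frac{7995}{\frac{1336}{\frac{1}{33 \cdot 34} + 1604} + 4416} = \frac{7995}{\frac{1336}{\frac{1}{33} \cdot \frac{1}{34} + 1604} + 4416} = \frac{7995}{\frac{1336}{\frac{1}{1122} + 1604} + 4416} = \frac{7995}{\frac{1336}{\frac{1799689}{1122}} + 4416} = \frac{7995}{1336 \cdot \frac{1122}{1799689} + 4416} = \frac{7995}{\frac{1498992}{1799689} + 4416} = \frac{7995}{\frac{7948925616}{1799689}} = 7995 \cdot \frac{1799689}{7948925616} = \frac{4796171185}{2649641872}$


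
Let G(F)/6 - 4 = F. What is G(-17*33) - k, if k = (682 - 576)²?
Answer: -14578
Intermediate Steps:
G(F) = 24 + 6*F
k = 11236 (k = 106² = 11236)
G(-17*33) - k = (24 + 6*(-17*33)) - 1*11236 = (24 + 6*(-561)) - 11236 = (24 - 3366) - 11236 = -3342 - 11236 = -14578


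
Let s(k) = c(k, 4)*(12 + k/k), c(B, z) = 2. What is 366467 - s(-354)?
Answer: 366441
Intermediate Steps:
s(k) = 26 (s(k) = 2*(12 + k/k) = 2*(12 + 1) = 2*13 = 26)
366467 - s(-354) = 366467 - 1*26 = 366467 - 26 = 366441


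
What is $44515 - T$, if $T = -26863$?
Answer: $71378$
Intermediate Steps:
$44515 - T = 44515 - -26863 = 44515 + 26863 = 71378$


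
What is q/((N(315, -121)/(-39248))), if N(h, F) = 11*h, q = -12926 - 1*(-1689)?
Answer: 40093616/315 ≈ 1.2728e+5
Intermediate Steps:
q = -11237 (q = -12926 + 1689 = -11237)
q/((N(315, -121)/(-39248))) = -11237/((11*315)/(-39248)) = -11237/(3465*(-1/39248)) = -11237/(-315/3568) = -11237*(-3568/315) = 40093616/315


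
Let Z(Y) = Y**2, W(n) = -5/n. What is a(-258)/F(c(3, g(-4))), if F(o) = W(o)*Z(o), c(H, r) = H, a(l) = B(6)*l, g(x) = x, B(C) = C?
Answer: 516/5 ≈ 103.20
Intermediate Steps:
a(l) = 6*l
F(o) = -5*o (F(o) = (-5/o)*o**2 = -5*o)
a(-258)/F(c(3, g(-4))) = (6*(-258))/((-5*3)) = -1548/(-15) = -1548*(-1/15) = 516/5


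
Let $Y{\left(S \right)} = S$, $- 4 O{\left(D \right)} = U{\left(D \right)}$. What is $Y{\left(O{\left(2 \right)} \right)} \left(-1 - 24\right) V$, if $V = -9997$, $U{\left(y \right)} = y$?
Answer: $- \frac{249925}{2} \approx -1.2496 \cdot 10^{5}$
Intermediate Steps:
$O{\left(D \right)} = - \frac{D}{4}$
$Y{\left(O{\left(2 \right)} \right)} \left(-1 - 24\right) V = \left(- \frac{1}{4}\right) 2 \left(-1 - 24\right) \left(-9997\right) = - \frac{-1 - 24}{2} \left(-9997\right) = \left(- \frac{1}{2}\right) \left(-25\right) \left(-9997\right) = \frac{25}{2} \left(-9997\right) = - \frac{249925}{2}$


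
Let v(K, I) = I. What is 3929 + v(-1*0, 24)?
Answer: 3953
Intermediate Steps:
3929 + v(-1*0, 24) = 3929 + 24 = 3953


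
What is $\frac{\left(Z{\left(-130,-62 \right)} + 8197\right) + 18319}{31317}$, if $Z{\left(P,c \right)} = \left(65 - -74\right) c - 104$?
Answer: $\frac{17794}{31317} \approx 0.56819$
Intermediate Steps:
$Z{\left(P,c \right)} = -104 + 139 c$ ($Z{\left(P,c \right)} = \left(65 + 74\right) c - 104 = 139 c - 104 = -104 + 139 c$)
$\frac{\left(Z{\left(-130,-62 \right)} + 8197\right) + 18319}{31317} = \frac{\left(\left(-104 + 139 \left(-62\right)\right) + 8197\right) + 18319}{31317} = \left(\left(\left(-104 - 8618\right) + 8197\right) + 18319\right) \frac{1}{31317} = \left(\left(-8722 + 8197\right) + 18319\right) \frac{1}{31317} = \left(-525 + 18319\right) \frac{1}{31317} = 17794 \cdot \frac{1}{31317} = \frac{17794}{31317}$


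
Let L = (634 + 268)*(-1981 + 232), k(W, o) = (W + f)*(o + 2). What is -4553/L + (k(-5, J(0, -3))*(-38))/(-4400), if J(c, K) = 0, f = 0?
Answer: -1316941/15775980 ≈ -0.083478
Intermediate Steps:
k(W, o) = W*(2 + o) (k(W, o) = (W + 0)*(o + 2) = W*(2 + o))
L = -1577598 (L = 902*(-1749) = -1577598)
-4553/L + (k(-5, J(0, -3))*(-38))/(-4400) = -4553/(-1577598) + (-5*(2 + 0)*(-38))/(-4400) = -4553*(-1/1577598) + (-5*2*(-38))*(-1/4400) = 4553/1577598 - 10*(-38)*(-1/4400) = 4553/1577598 + 380*(-1/4400) = 4553/1577598 - 19/220 = -1316941/15775980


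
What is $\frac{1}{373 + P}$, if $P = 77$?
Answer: $\frac{1}{450} \approx 0.0022222$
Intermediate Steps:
$\frac{1}{373 + P} = \frac{1}{373 + 77} = \frac{1}{450}$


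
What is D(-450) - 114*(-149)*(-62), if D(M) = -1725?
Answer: -1054857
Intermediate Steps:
D(-450) - 114*(-149)*(-62) = -1725 - 114*(-149)*(-62) = -1725 + 16986*(-62) = -1725 - 1053132 = -1054857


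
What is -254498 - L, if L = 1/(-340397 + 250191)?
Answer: -22957246587/90206 ≈ -2.5450e+5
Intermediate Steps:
L = -1/90206 (L = 1/(-90206) = -1/90206 ≈ -1.1086e-5)
-254498 - L = -254498 - 1*(-1/90206) = -254498 + 1/90206 = -22957246587/90206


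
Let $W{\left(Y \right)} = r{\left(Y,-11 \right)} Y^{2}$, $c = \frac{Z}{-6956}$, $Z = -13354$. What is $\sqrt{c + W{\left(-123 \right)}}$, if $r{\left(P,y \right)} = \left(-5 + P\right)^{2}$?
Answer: $\frac{\sqrt{2998398285470030}}{3478} \approx 15744.0$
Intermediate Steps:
$c = \frac{6677}{3478}$ ($c = - \frac{13354}{-6956} = \left(-13354\right) \left(- \frac{1}{6956}\right) = \frac{6677}{3478} \approx 1.9198$)
$W{\left(Y \right)} = Y^{2} \left(-5 + Y\right)^{2}$ ($W{\left(Y \right)} = \left(-5 + Y\right)^{2} Y^{2} = Y^{2} \left(-5 + Y\right)^{2}$)
$\sqrt{c + W{\left(-123 \right)}} = \sqrt{\frac{6677}{3478} + \left(-123\right)^{2} \left(-5 - 123\right)^{2}} = \sqrt{\frac{6677}{3478} + 15129 \left(-128\right)^{2}} = \sqrt{\frac{6677}{3478} + 15129 \cdot 16384} = \sqrt{\frac{6677}{3478} + 247873536} = \sqrt{\frac{862104164885}{3478}} = \frac{\sqrt{2998398285470030}}{3478}$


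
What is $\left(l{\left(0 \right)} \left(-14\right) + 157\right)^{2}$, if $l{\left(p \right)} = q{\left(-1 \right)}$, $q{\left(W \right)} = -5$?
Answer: $51529$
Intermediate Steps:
$l{\left(p \right)} = -5$
$\left(l{\left(0 \right)} \left(-14\right) + 157\right)^{2} = \left(\left(-5\right) \left(-14\right) + 157\right)^{2} = \left(70 + 157\right)^{2} = 227^{2} = 51529$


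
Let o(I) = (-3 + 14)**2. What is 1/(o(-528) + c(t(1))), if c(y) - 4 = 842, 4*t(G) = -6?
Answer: 1/967 ≈ 0.0010341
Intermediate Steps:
t(G) = -3/2 (t(G) = (1/4)*(-6) = -3/2)
c(y) = 846 (c(y) = 4 + 842 = 846)
o(I) = 121 (o(I) = 11**2 = 121)
1/(o(-528) + c(t(1))) = 1/(121 + 846) = 1/967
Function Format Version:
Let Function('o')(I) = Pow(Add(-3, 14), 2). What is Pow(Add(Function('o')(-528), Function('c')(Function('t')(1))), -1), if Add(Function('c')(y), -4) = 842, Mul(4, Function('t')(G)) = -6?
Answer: Rational(1, 967) ≈ 0.0010341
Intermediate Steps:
Function('t')(G) = Rational(-3, 2) (Function('t')(G) = Mul(Rational(1, 4), -6) = Rational(-3, 2))
Function('c')(y) = 846 (Function('c')(y) = Add(4, 842) = 846)
Function('o')(I) = 121 (Function('o')(I) = Pow(11, 2) = 121)
Pow(Add(Function('o')(-528), Function('c')(Function('t')(1))), -1) = Pow(Add(121, 846), -1) = Pow(967, -1) = Rational(1, 967)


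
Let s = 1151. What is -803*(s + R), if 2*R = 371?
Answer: -2146419/2 ≈ -1.0732e+6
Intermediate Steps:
R = 371/2 (R = (½)*371 = 371/2 ≈ 185.50)
-803*(s + R) = -803*(1151 + 371/2) = -803*2673/2 = -2146419/2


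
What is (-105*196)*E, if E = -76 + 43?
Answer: 679140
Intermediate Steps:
E = -33
(-105*196)*E = -105*196*(-33) = -20580*(-33) = 679140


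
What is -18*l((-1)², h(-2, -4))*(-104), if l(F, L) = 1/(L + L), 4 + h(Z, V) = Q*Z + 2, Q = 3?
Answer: -117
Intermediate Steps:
h(Z, V) = -2 + 3*Z (h(Z, V) = -4 + (3*Z + 2) = -4 + (2 + 3*Z) = -2 + 3*Z)
l(F, L) = 1/(2*L)
-18*l((-1)², h(-2, -4))*(-104) = -9/(-2 + 3*(-2))*(-104) = -9/(-2 - 6)*(-104) = -9/(-8)*(-104) = -9*(-1)/8*(-104) = -18*(-1/16)*(-104) = (9/8)*(-104) = -117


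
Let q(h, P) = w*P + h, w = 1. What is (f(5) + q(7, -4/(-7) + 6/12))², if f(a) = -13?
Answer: 4761/196 ≈ 24.291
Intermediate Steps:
q(h, P) = P + h (q(h, P) = 1*P + h = P + h)
(f(5) + q(7, -4/(-7) + 6/12))² = (-13 + ((-4/(-7) + 6/12) + 7))² = (-13 + ((-4*(-⅐) + 6*(1/12)) + 7))² = (-13 + ((4/7 + ½) + 7))² = (-13 + (15/14 + 7))² = (-13 + 113/14)² = (-69/14)² = 4761/196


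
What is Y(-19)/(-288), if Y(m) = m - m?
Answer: 0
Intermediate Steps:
Y(m) = 0
Y(-19)/(-288) = 0/(-288) = 0*(-1/288) = 0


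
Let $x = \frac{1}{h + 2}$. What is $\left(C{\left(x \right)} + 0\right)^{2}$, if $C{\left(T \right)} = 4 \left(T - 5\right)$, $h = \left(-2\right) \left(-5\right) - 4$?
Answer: $\frac{1521}{4} \approx 380.25$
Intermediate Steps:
$h = 6$ ($h = 10 - 4 = 6$)
$x = \frac{1}{8}$ ($x = \frac{1}{6 + 2} = \frac{1}{8} \approx 0.125$)
$C{\left(T \right)} = -20 + 4 T$ ($C{\left(T \right)} = 4 \left(-5 + T\right) = -20 + 4 T$)
$\left(C{\left(x \right)} + 0\right)^{2} = \left(\left(-20 + 4 \cdot \frac{1}{8}\right) + 0\right)^{2} = \left(\left(-20 + \frac{1}{2}\right) + 0\right)^{2} = \left(- \frac{39}{2} + 0\right)^{2} = \left(- \frac{39}{2}\right)^{2} = \frac{1521}{4}$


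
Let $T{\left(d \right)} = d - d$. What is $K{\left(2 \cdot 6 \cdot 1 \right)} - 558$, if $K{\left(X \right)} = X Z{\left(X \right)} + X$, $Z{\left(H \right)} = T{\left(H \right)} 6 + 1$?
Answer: $-534$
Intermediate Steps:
$T{\left(d \right)} = 0$
$Z{\left(H \right)} = 1$ ($Z{\left(H \right)} = 0 \cdot 6 + 1 = 0 + 1 = 1$)
$K{\left(X \right)} = 2 X$ ($K{\left(X \right)} = X 1 + X = X + X = 2 X$)
$K{\left(2 \cdot 6 \cdot 1 \right)} - 558 = 2 \cdot 2 \cdot 6 \cdot 1 - 558 = 2 \cdot 12 \cdot 1 - 558 = 2 \cdot 12 - 558 = 24 - 558 = -534$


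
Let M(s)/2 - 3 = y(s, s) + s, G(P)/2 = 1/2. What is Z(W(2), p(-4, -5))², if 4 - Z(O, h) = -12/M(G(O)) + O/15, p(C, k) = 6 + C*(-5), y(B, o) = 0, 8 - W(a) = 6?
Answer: 25921/900 ≈ 28.801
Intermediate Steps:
W(a) = 2 (W(a) = 8 - 1*6 = 8 - 6 = 2)
p(C, k) = 6 - 5*C
G(P) = 1 (G(P) = 2/2 = 2*(½) = 1)
M(s) = 6 + 2*s (M(s) = 6 + 2*(0 + s) = 6 + 2*s)
Z(O, h) = 11/2 - O/15 (Z(O, h) = 4 - (-12/(6 + 2*1) + O/15) = 4 - (-12/(6 + 2) + O*(1/15)) = 4 - (-12/8 + O/15) = 4 - (-12*⅛ + O/15) = 4 - (-3/2 + O/15) = 4 + (3/2 - O/15) = 11/2 - O/15)
Z(W(2), p(-4, -5))² = (11/2 - 1/15*2)² = (11/2 - 2/15)² = (161/30)² = 25921/900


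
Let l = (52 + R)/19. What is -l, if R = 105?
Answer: -157/19 ≈ -8.2632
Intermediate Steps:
l = 157/19 (l = (52 + 105)/19 = (1/19)*157 = 157/19 ≈ 8.2632)
-l = -1*157/19 = -157/19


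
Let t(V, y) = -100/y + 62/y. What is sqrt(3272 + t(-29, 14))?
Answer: sqrt(160195)/7 ≈ 57.178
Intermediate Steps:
t(V, y) = -38/y
sqrt(3272 + t(-29, 14)) = sqrt(3272 - 38/14) = sqrt(3272 - 38*1/14) = sqrt(3272 - 19/7) = sqrt(22885/7) = sqrt(160195)/7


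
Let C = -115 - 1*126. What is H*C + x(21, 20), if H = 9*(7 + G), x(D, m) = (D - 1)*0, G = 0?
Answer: -15183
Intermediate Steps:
x(D, m) = 0 (x(D, m) = (-1 + D)*0 = 0)
C = -241 (C = -115 - 126 = -241)
H = 63 (H = 9*(7 + 0) = 9*7 = 63)
H*C + x(21, 20) = 63*(-241) + 0 = -15183 + 0 = -15183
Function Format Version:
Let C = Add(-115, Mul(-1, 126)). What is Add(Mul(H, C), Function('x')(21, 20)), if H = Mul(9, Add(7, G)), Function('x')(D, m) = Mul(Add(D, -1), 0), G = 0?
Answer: -15183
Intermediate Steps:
Function('x')(D, m) = 0 (Function('x')(D, m) = Mul(Add(-1, D), 0) = 0)
C = -241 (C = Add(-115, -126) = -241)
H = 63 (H = Mul(9, Add(7, 0)) = Mul(9, 7) = 63)
Add(Mul(H, C), Function('x')(21, 20)) = Add(Mul(63, -241), 0) = Add(-15183, 0) = -15183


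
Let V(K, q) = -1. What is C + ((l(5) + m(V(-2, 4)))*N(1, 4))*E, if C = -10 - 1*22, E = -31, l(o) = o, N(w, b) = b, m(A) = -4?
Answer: -156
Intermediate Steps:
C = -32 (C = -10 - 22 = -32)
C + ((l(5) + m(V(-2, 4)))*N(1, 4))*E = -32 + ((5 - 4)*4)*(-31) = -32 + (1*4)*(-31) = -32 + 4*(-31) = -32 - 124 = -156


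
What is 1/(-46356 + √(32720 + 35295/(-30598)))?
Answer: -1418400888/65750390432863 - √30632614446470/65750390432863 ≈ -2.1657e-5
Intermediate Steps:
1/(-46356 + √(32720 + 35295/(-30598))) = 1/(-46356 + √(32720 + 35295*(-1/30598))) = 1/(-46356 + √(32720 - 35295/30598)) = 1/(-46356 + √(1001131265/30598)) = 1/(-46356 + √30632614446470/30598)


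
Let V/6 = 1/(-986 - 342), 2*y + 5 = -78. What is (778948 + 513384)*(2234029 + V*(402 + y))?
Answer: 958518880159967/332 ≈ 2.8871e+12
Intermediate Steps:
y = -83/2 (y = -5/2 + (1/2)*(-78) = -5/2 - 39 = -83/2 ≈ -41.500)
V = -3/664 (V = 6/(-986 - 342) = 6/(-1328) = 6*(-1/1328) = -3/664 ≈ -0.0045181)
(778948 + 513384)*(2234029 + V*(402 + y)) = (778948 + 513384)*(2234029 - 3*(402 - 83/2)/664) = 1292332*(2234029 - 3/664*721/2) = 1292332*(2234029 - 2163/1328) = 1292332*(2966788349/1328) = 958518880159967/332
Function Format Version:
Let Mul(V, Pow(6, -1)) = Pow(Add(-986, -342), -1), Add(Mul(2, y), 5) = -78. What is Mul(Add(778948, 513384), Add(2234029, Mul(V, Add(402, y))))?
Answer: Rational(958518880159967, 332) ≈ 2.8871e+12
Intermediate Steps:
y = Rational(-83, 2) (y = Add(Rational(-5, 2), Mul(Rational(1, 2), -78)) = Add(Rational(-5, 2), -39) = Rational(-83, 2) ≈ -41.500)
V = Rational(-3, 664) (V = Mul(6, Pow(Add(-986, -342), -1)) = Mul(6, Pow(-1328, -1)) = Mul(6, Rational(-1, 1328)) = Rational(-3, 664) ≈ -0.0045181)
Mul(Add(778948, 513384), Add(2234029, Mul(V, Add(402, y)))) = Mul(Add(778948, 513384), Add(2234029, Mul(Rational(-3, 664), Add(402, Rational(-83, 2))))) = Mul(1292332, Add(2234029, Mul(Rational(-3, 664), Rational(721, 2)))) = Mul(1292332, Add(2234029, Rational(-2163, 1328))) = Mul(1292332, Rational(2966788349, 1328)) = Rational(958518880159967, 332)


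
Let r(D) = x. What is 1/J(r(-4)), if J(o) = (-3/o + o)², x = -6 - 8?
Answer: 196/37249 ≈ 0.0052619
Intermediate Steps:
x = -14
r(D) = -14
J(o) = (o - 3/o)²
1/J(r(-4)) = 1/((-3 + (-14)²)²/(-14)²) = 1/((-3 + 196)²/196) = 1/((1/196)*193²) = 1/((1/196)*37249) = 1/(37249/196) = 196/37249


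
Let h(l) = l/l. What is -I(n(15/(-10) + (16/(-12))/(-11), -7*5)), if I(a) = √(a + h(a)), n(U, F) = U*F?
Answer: -√214566/66 ≈ -7.0184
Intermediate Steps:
h(l) = 1
n(U, F) = F*U
I(a) = √(1 + a) (I(a) = √(a + 1) = √(1 + a))
-I(n(15/(-10) + (16/(-12))/(-11), -7*5)) = -√(1 + (-7*5)*(15/(-10) + (16/(-12))/(-11))) = -√(1 - 35*(15*(-⅒) + (16*(-1/12))*(-1/11))) = -√(1 - 35*(-3/2 - 4/3*(-1/11))) = -√(1 - 35*(-3/2 + 4/33)) = -√(1 - 35*(-91/66)) = -√(1 + 3185/66) = -√(3251/66) = -√214566/66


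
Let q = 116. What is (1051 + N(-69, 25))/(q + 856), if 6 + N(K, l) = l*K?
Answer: -170/243 ≈ -0.69959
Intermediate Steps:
N(K, l) = -6 + K*l (N(K, l) = -6 + l*K = -6 + K*l)
(1051 + N(-69, 25))/(q + 856) = (1051 + (-6 - 69*25))/(116 + 856) = (1051 + (-6 - 1725))/972 = (1051 - 1731)*(1/972) = -680*1/972 = -170/243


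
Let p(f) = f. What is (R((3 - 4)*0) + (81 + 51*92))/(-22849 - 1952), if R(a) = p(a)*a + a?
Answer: -1591/8267 ≈ -0.19245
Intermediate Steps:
R(a) = a + a² (R(a) = a*a + a = a² + a = a + a²)
(R((3 - 4)*0) + (81 + 51*92))/(-22849 - 1952) = (((3 - 4)*0)*(1 + (3 - 4)*0) + (81 + 51*92))/(-22849 - 1952) = ((-1*0)*(1 - 1*0) + (81 + 4692))/(-24801) = (0*(1 + 0) + 4773)*(-1/24801) = (0*1 + 4773)*(-1/24801) = (0 + 4773)*(-1/24801) = 4773*(-1/24801) = -1591/8267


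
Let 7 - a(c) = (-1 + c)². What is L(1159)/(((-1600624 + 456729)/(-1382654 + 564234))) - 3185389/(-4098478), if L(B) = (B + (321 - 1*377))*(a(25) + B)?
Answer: 436573214729083071/937645698362 ≈ 4.6561e+5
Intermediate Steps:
a(c) = 7 - (-1 + c)²
L(B) = (-569 + B)*(-56 + B) (L(B) = (B + (321 - 1*377))*((7 - (-1 + 25)²) + B) = (B + (321 - 377))*((7 - 1*24²) + B) = (B - 56)*((7 - 1*576) + B) = (-56 + B)*((7 - 576) + B) = (-56 + B)*(-569 + B) = (-569 + B)*(-56 + B))
L(1159)/(((-1600624 + 456729)/(-1382654 + 564234))) - 3185389/(-4098478) = (31864 + 1159² - 625*1159)/(((-1600624 + 456729)/(-1382654 + 564234))) - 3185389/(-4098478) = (31864 + 1343281 - 724375)/((-1143895/(-818420))) - 3185389*(-1/4098478) = 650770/((-1143895*(-1/818420))) + 3185389/4098478 = 650770/(228779/163684) + 3185389/4098478 = 650770*(163684/228779) + 3185389/4098478 = 106520636680/228779 + 3185389/4098478 = 436573214729083071/937645698362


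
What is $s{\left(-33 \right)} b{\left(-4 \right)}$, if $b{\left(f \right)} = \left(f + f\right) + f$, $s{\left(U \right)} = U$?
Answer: $396$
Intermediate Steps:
$b{\left(f \right)} = 3 f$ ($b{\left(f \right)} = 2 f + f = 3 f$)
$s{\left(-33 \right)} b{\left(-4 \right)} = - 33 \cdot 3 \left(-4\right) = \left(-33\right) \left(-12\right) = 396$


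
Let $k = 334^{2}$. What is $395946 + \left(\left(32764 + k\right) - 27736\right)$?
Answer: $512530$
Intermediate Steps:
$k = 111556$
$395946 + \left(\left(32764 + k\right) - 27736\right) = 395946 + \left(\left(32764 + 111556\right) - 27736\right) = 395946 + \left(144320 - 27736\right) = 395946 + 116584 = 512530$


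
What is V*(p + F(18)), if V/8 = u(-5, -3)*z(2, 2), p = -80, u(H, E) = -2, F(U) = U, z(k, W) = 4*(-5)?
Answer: -19840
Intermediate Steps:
z(k, W) = -20
V = 320 (V = 8*(-2*(-20)) = 8*40 = 320)
V*(p + F(18)) = 320*(-80 + 18) = 320*(-62) = -19840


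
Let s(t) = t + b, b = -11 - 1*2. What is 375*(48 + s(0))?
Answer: 13125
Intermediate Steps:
b = -13 (b = -11 - 2 = -13)
s(t) = -13 + t (s(t) = t - 13 = -13 + t)
375*(48 + s(0)) = 375*(48 + (-13 + 0)) = 375*(48 - 13) = 375*35 = 13125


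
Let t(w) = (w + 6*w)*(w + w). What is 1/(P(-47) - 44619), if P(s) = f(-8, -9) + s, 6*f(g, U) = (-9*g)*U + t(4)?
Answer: -3/134210 ≈ -2.2353e-5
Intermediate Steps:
t(w) = 14*w² (t(w) = (7*w)*(2*w) = 14*w²)
f(g, U) = 112/3 - 3*U*g/2 (f(g, U) = ((-9*g)*U + 14*4²)/6 = (-9*U*g + 14*16)/6 = (-9*U*g + 224)/6 = (224 - 9*U*g)/6 = 112/3 - 3*U*g/2)
P(s) = -212/3 + s (P(s) = (112/3 - 3/2*(-9)*(-8)) + s = (112/3 - 108) + s = -212/3 + s)
1/(P(-47) - 44619) = 1/((-212/3 - 47) - 44619) = 1/(-353/3 - 44619) = 1/(-134210/3) = -3/134210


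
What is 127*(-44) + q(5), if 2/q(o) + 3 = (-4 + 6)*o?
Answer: -39114/7 ≈ -5587.7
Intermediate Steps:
q(o) = 2/(-3 + 2*o) (q(o) = 2/(-3 + (-4 + 6)*o) = 2/(-3 + 2*o))
127*(-44) + q(5) = 127*(-44) + 2/(-3 + 2*5) = -5588 + 2/(-3 + 10) = -5588 + 2/7 = -39114/7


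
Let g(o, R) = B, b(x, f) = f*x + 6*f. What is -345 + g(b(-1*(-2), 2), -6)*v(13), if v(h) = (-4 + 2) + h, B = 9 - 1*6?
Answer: -312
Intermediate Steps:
B = 3 (B = 9 - 6 = 3)
b(x, f) = 6*f + f*x
g(o, R) = 3
v(h) = -2 + h
-345 + g(b(-1*(-2), 2), -6)*v(13) = -345 + 3*(-2 + 13) = -345 + 3*11 = -345 + 33 = -312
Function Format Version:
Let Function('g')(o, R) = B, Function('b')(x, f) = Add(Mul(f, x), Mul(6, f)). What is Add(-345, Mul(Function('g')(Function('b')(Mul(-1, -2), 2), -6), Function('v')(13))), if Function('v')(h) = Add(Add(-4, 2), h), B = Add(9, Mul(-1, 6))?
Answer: -312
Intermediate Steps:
B = 3 (B = Add(9, -6) = 3)
Function('b')(x, f) = Add(Mul(6, f), Mul(f, x))
Function('g')(o, R) = 3
Function('v')(h) = Add(-2, h)
Add(-345, Mul(Function('g')(Function('b')(Mul(-1, -2), 2), -6), Function('v')(13))) = Add(-345, Mul(3, Add(-2, 13))) = Add(-345, Mul(3, 11)) = Add(-345, 33) = -312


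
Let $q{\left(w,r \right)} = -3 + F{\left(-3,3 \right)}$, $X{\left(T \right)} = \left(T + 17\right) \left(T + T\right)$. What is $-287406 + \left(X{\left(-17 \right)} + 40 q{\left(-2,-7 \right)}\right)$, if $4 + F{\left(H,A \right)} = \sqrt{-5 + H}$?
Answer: $-287686 + 80 i \sqrt{2} \approx -2.8769 \cdot 10^{5} + 113.14 i$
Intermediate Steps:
$F{\left(H,A \right)} = -4 + \sqrt{-5 + H}$
$X{\left(T \right)} = 2 T \left(17 + T\right)$ ($X{\left(T \right)} = \left(17 + T\right) 2 T = 2 T \left(17 + T\right)$)
$q{\left(w,r \right)} = -7 + 2 i \sqrt{2}$ ($q{\left(w,r \right)} = -3 - \left(4 - \sqrt{-5 - 3}\right) = -3 - \left(4 - \sqrt{-8}\right) = -3 - \left(4 - 2 i \sqrt{2}\right) = -7 + 2 i \sqrt{2}$)
$-287406 + \left(X{\left(-17 \right)} + 40 q{\left(-2,-7 \right)}\right) = -287406 + \left(2 \left(-17\right) \left(17 - 17\right) + 40 \left(-7 + 2 i \sqrt{2}\right)\right) = -287406 - \left(280 + 0 - 80 i \sqrt{2}\right) = -287406 - \left(280 - 80 i \sqrt{2}\right) = -287686 + 80 i \sqrt{2}$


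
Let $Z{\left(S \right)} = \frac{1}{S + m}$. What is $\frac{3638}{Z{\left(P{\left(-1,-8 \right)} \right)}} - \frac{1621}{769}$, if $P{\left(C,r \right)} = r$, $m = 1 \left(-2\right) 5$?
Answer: $- \frac{50358817}{769} \approx -65486.0$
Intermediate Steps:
$m = -10$ ($m = \left(-2\right) 5 = -10$)
$Z{\left(S \right)} = \frac{1}{-10 + S}$ ($Z{\left(S \right)} = \frac{1}{S - 10} = \frac{1}{-10 + S}$)
$\frac{3638}{Z{\left(P{\left(-1,-8 \right)} \right)}} - \frac{1621}{769} = \frac{3638}{\frac{1}{-10 - 8}} - \frac{1621}{769} = \frac{3638}{\frac{1}{-18}} - \frac{1621}{769} = \frac{3638}{- \frac{1}{18}} - \frac{1621}{769} = 3638 \left(-18\right) - \frac{1621}{769} = -65484 - \frac{1621}{769} = - \frac{50358817}{769}$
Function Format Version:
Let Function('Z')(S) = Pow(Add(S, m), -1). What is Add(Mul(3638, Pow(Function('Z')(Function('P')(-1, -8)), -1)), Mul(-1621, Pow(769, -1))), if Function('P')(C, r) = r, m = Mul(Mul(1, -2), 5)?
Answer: Rational(-50358817, 769) ≈ -65486.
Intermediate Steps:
m = -10 (m = Mul(-2, 5) = -10)
Function('Z')(S) = Pow(Add(-10, S), -1) (Function('Z')(S) = Pow(Add(S, -10), -1) = Pow(Add(-10, S), -1))
Add(Mul(3638, Pow(Function('Z')(Function('P')(-1, -8)), -1)), Mul(-1621, Pow(769, -1))) = Add(Mul(3638, Pow(Pow(Add(-10, -8), -1), -1)), Mul(-1621, Pow(769, -1))) = Add(Mul(3638, Pow(Pow(-18, -1), -1)), Mul(-1621, Rational(1, 769))) = Add(Mul(3638, Pow(Rational(-1, 18), -1)), Rational(-1621, 769)) = Add(Mul(3638, -18), Rational(-1621, 769)) = Add(-65484, Rational(-1621, 769)) = Rational(-50358817, 769)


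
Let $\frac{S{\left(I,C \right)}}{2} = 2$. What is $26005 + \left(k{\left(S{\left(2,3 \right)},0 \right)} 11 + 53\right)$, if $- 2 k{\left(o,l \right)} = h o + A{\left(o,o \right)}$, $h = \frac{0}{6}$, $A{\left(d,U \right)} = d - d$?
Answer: $26058$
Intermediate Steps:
$A{\left(d,U \right)} = 0$
$S{\left(I,C \right)} = 4$ ($S{\left(I,C \right)} = 2 \cdot 2 = 4$)
$h = 0$ ($h = 0 \cdot \frac{1}{6} = 0$)
$k{\left(o,l \right)} = 0$ ($k{\left(o,l \right)} = - \frac{0 o + 0}{2} = - \frac{0 + 0}{2} = \left(- \frac{1}{2}\right) 0 = 0$)
$26005 + \left(k{\left(S{\left(2,3 \right)},0 \right)} 11 + 53\right) = 26005 + \left(0 \cdot 11 + 53\right) = 26005 + \left(0 + 53\right) = 26005 + 53 = 26058$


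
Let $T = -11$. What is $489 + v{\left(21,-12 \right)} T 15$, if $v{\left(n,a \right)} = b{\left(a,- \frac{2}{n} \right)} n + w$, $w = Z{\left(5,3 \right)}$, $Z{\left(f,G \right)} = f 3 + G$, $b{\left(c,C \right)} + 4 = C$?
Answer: $11709$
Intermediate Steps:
$b{\left(c,C \right)} = -4 + C$
$Z{\left(f,G \right)} = G + 3 f$ ($Z{\left(f,G \right)} = 3 f + G = G + 3 f$)
$w = 18$ ($w = 3 + 3 \cdot 5 = 3 + 15 = 18$)
$v{\left(n,a \right)} = 18 + n \left(-4 - \frac{2}{n}\right)$ ($v{\left(n,a \right)} = \left(-4 - \frac{2}{n}\right) n + 18 = n \left(-4 - \frac{2}{n}\right) + 18 = 18 + n \left(-4 - \frac{2}{n}\right)$)
$489 + v{\left(21,-12 \right)} T 15 = 489 + \left(16 - 84\right) \left(\left(-11\right) 15\right) = 489 + \left(16 - 84\right) \left(-165\right) = 489 - -11220 = 489 + 11220 = 11709$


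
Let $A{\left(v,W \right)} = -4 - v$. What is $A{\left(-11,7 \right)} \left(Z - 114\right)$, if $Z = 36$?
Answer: $-546$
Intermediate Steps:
$A{\left(-11,7 \right)} \left(Z - 114\right) = \left(-4 - -11\right) \left(36 - 114\right) = \left(-4 + 11\right) \left(-78\right) = 7 \left(-78\right) = -546$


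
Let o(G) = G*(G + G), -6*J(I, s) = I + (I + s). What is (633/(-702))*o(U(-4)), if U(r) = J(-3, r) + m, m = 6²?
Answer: -2694259/1053 ≈ -2558.6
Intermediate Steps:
J(I, s) = -I/3 - s/6 (J(I, s) = -(I + (I + s))/6 = -(s + 2*I)/6 = -I/3 - s/6)
m = 36
U(r) = 37 - r/6 (U(r) = (-⅓*(-3) - r/6) + 36 = (1 - r/6) + 36 = 37 - r/6)
o(G) = 2*G² (o(G) = G*(2*G) = 2*G²)
(633/(-702))*o(U(-4)) = (633/(-702))*(2*(37 - ⅙*(-4))²) = (633*(-1/702))*(2*(37 + ⅔)²) = -211*(113/3)²/117 = -211*12769/(117*9) = -211/234*25538/9 = -2694259/1053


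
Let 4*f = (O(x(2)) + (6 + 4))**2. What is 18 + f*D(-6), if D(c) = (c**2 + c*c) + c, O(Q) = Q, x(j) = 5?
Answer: 7461/2 ≈ 3730.5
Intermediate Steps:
D(c) = c + 2*c**2 (D(c) = (c**2 + c**2) + c = 2*c**2 + c = c + 2*c**2)
f = 225/4 (f = (5 + (6 + 4))**2/4 = (5 + 10)**2/4 = (1/4)*15**2 = (1/4)*225 = 225/4 ≈ 56.250)
18 + f*D(-6) = 18 + 225*(-6*(1 + 2*(-6)))/4 = 18 + 225*(-6*(1 - 12))/4 = 18 + 225*(-6*(-11))/4 = 18 + (225/4)*66 = 18 + 7425/2 = 7461/2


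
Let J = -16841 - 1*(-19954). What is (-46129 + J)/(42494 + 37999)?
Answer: -43016/80493 ≈ -0.53441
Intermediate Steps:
J = 3113 (J = -16841 + 19954 = 3113)
(-46129 + J)/(42494 + 37999) = (-46129 + 3113)/(42494 + 37999) = -43016/80493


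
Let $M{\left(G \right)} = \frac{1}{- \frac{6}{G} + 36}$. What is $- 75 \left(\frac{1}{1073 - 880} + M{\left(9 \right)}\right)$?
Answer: $- \frac{51375}{20458} \approx -2.5112$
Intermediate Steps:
$M{\left(G \right)} = \frac{1}{36 - \frac{6}{G}}$
$- 75 \left(\frac{1}{1073 - 880} + M{\left(9 \right)}\right) = - 75 \left(\frac{1}{1073 - 880} + \frac{1}{6} \cdot 9 \frac{1}{-1 + 6 \cdot 9}\right) = - 75 \left(\frac{1}{193} + \frac{1}{6} \cdot 9 \frac{1}{-1 + 54}\right) = - 75 \left(\frac{1}{193} + \frac{1}{6} \cdot 9 \cdot \frac{1}{53}\right) = - 75 \left(\frac{1}{193} + \frac{3}{106}\right) = \left(-75\right) \frac{685}{20458} = - \frac{51375}{20458}$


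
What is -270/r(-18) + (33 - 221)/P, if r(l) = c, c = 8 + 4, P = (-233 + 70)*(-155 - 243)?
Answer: -1459853/64874 ≈ -22.503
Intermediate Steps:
P = 64874 (P = -163*(-398) = 64874)
c = 12
r(l) = 12
-270/r(-18) + (33 - 221)/P = -270/12 + (33 - 221)/64874 = -270*1/12 - 188*1/64874 = -45/2 - 94/32437 = -1459853/64874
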